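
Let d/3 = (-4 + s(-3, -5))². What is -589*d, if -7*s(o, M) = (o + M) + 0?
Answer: -706800/49 ≈ -14424.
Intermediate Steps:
s(o, M) = -M/7 - o/7 (s(o, M) = -((o + M) + 0)/7 = -((M + o) + 0)/7 = -(M + o)/7 = -M/7 - o/7)
d = 1200/49 (d = 3*(-4 + (-⅐*(-5) - ⅐*(-3)))² = 3*(-4 + (5/7 + 3/7))² = 3*(-4 + 8/7)² = 3*(-20/7)² = 3*(400/49) = 1200/49 ≈ 24.490)
-589*d = -589*1200/49 = -706800/49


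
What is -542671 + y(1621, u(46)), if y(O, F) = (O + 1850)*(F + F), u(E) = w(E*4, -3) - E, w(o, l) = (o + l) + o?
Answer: 1671827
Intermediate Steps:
w(o, l) = l + 2*o (w(o, l) = (l + o) + o = l + 2*o)
u(E) = -3 + 7*E (u(E) = (-3 + 2*(E*4)) - E = (-3 + 2*(4*E)) - E = (-3 + 8*E) - E = -3 + 7*E)
y(O, F) = 2*F*(1850 + O) (y(O, F) = (1850 + O)*(2*F) = 2*F*(1850 + O))
-542671 + y(1621, u(46)) = -542671 + 2*(-3 + 7*46)*(1850 + 1621) = -542671 + 2*(-3 + 322)*3471 = -542671 + 2*319*3471 = -542671 + 2214498 = 1671827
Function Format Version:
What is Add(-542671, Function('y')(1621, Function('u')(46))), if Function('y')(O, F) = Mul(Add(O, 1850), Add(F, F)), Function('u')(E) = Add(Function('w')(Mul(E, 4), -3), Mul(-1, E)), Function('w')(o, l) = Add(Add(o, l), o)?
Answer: 1671827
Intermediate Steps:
Function('w')(o, l) = Add(l, Mul(2, o)) (Function('w')(o, l) = Add(Add(l, o), o) = Add(l, Mul(2, o)))
Function('u')(E) = Add(-3, Mul(7, E)) (Function('u')(E) = Add(Add(-3, Mul(2, Mul(E, 4))), Mul(-1, E)) = Add(Add(-3, Mul(2, Mul(4, E))), Mul(-1, E)) = Add(Add(-3, Mul(8, E)), Mul(-1, E)) = Add(-3, Mul(7, E)))
Function('y')(O, F) = Mul(2, F, Add(1850, O)) (Function('y')(O, F) = Mul(Add(1850, O), Mul(2, F)) = Mul(2, F, Add(1850, O)))
Add(-542671, Function('y')(1621, Function('u')(46))) = Add(-542671, Mul(2, Add(-3, Mul(7, 46)), Add(1850, 1621))) = Add(-542671, Mul(2, Add(-3, 322), 3471)) = Add(-542671, Mul(2, 319, 3471)) = Add(-542671, 2214498) = 1671827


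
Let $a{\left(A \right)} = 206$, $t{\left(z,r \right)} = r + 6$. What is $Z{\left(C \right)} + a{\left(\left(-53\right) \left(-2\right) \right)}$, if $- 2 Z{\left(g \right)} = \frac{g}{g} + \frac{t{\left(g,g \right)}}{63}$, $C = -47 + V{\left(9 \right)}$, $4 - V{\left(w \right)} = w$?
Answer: $\frac{25939}{126} \approx 205.86$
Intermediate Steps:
$V{\left(w \right)} = 4 - w$
$t{\left(z,r \right)} = 6 + r$
$C = -52$ ($C = -47 + \left(4 - 9\right) = -47 - 5 = -52$)
$Z{\left(g \right)} = - \frac{23}{42} - \frac{g}{126}$ ($Z{\left(g \right)} = - \frac{\frac{g}{g} + \frac{6 + g}{63}}{2} = - \frac{1 + \left(6 + g\right) \frac{1}{63}}{2} = - \frac{1 + \left(\frac{2}{21} + \frac{g}{63}\right)}{2} = - \frac{\frac{23}{21} + \frac{g}{63}}{2} = - \frac{23}{42} - \frac{g}{126}$)
$Z{\left(C \right)} + a{\left(\left(-53\right) \left(-2\right) \right)} = \left(- \frac{23}{42} - - \frac{26}{63}\right) + 206 = \left(- \frac{23}{42} + \frac{26}{63}\right) + 206 = - \frac{17}{126} + 206 = \frac{25939}{126}$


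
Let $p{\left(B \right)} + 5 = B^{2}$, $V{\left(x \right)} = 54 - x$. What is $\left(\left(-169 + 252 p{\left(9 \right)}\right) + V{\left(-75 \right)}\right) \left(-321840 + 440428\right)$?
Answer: $2266453856$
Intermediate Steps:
$p{\left(B \right)} = -5 + B^{2}$
$\left(\left(-169 + 252 p{\left(9 \right)}\right) + V{\left(-75 \right)}\right) \left(-321840 + 440428\right) = \left(\left(-169 + 252 \left(-5 + 9^{2}\right)\right) + \left(54 - -75\right)\right) \left(-321840 + 440428\right) = \left(\left(-169 + 252 \left(-5 + 81\right)\right) + \left(54 + 75\right)\right) 118588 = \left(\left(-169 + 252 \cdot 76\right) + 129\right) 118588 = \left(\left(-169 + 19152\right) + 129\right) 118588 = \left(18983 + 129\right) 118588 = 19112 \cdot 118588 = 2266453856$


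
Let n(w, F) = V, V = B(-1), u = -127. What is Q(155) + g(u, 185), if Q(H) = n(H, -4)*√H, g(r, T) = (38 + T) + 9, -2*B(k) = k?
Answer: 232 + √155/2 ≈ 238.22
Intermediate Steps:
B(k) = -k/2
V = ½ (V = -½*(-1) = ½ ≈ 0.50000)
g(r, T) = 47 + T
n(w, F) = ½
Q(H) = √H/2
Q(155) + g(u, 185) = √155/2 + (47 + 185) = √155/2 + 232 = 232 + √155/2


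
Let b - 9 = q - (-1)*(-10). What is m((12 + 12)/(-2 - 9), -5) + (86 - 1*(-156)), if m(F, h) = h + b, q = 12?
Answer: 248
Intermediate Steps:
b = 11 (b = 9 + (12 - (-1)*(-10)) = 9 + (12 - 1*10) = 9 + (12 - 10) = 9 + 2 = 11)
m(F, h) = 11 + h (m(F, h) = h + 11 = 11 + h)
m((12 + 12)/(-2 - 9), -5) + (86 - 1*(-156)) = (11 - 5) + (86 - 1*(-156)) = 6 + (86 + 156) = 6 + 242 = 248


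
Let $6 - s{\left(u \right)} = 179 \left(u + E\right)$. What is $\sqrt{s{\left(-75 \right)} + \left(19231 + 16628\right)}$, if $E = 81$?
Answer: $\sqrt{34791} \approx 186.52$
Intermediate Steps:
$s{\left(u \right)} = -14493 - 179 u$ ($s{\left(u \right)} = 6 - 179 \left(u + 81\right) = 6 - 179 \left(81 + u\right) = 6 - \left(14499 + 179 u\right) = -14493 - 179 u$)
$\sqrt{s{\left(-75 \right)} + \left(19231 + 16628\right)} = \sqrt{\left(-14493 - -13425\right) + \left(19231 + 16628\right)} = \sqrt{\left(-14493 + 13425\right) + 35859} = \sqrt{-1068 + 35859} = \sqrt{34791}$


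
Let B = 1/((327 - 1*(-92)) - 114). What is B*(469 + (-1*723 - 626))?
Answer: -176/61 ≈ -2.8852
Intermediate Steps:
B = 1/305 (B = 1/((327 + 92) - 114) = 1/(419 - 114) = 1/305 ≈ 0.0032787)
B*(469 + (-1*723 - 626)) = (469 + (-1*723 - 626))/305 = (469 + (-723 - 626))/305 = (469 - 1349)/305 = (1/305)*(-880) = -176/61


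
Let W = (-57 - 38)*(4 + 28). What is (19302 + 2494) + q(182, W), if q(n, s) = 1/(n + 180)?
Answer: 7890153/362 ≈ 21796.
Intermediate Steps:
W = -3040 (W = -95*32 = -3040)
q(n, s) = 1/(180 + n)
(19302 + 2494) + q(182, W) = (19302 + 2494) + 1/(180 + 182) = 21796 + 1/362 = 7890153/362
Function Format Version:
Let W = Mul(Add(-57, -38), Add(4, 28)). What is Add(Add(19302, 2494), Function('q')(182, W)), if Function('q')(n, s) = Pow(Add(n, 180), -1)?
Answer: Rational(7890153, 362) ≈ 21796.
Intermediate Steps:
W = -3040 (W = Mul(-95, 32) = -3040)
Function('q')(n, s) = Pow(Add(180, n), -1)
Add(Add(19302, 2494), Function('q')(182, W)) = Add(Add(19302, 2494), Pow(Add(180, 182), -1)) = Add(21796, Pow(362, -1)) = Add(21796, Rational(1, 362)) = Rational(7890153, 362)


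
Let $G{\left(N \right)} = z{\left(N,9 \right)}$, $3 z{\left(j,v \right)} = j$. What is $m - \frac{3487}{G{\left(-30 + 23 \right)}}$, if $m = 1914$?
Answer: $\frac{23859}{7} \approx 3408.4$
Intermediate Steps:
$z{\left(j,v \right)} = \frac{j}{3}$
$G{\left(N \right)} = \frac{N}{3}$
$m - \frac{3487}{G{\left(-30 + 23 \right)}} = 1914 - \frac{3487}{\frac{1}{3} \left(-30 + 23\right)} = 1914 - \frac{3487}{\frac{1}{3} \left(-7\right)} = 1914 - \frac{3487}{- \frac{7}{3}} = 1914 - - \frac{10461}{7} = 1914 + \frac{10461}{7} = \frac{23859}{7}$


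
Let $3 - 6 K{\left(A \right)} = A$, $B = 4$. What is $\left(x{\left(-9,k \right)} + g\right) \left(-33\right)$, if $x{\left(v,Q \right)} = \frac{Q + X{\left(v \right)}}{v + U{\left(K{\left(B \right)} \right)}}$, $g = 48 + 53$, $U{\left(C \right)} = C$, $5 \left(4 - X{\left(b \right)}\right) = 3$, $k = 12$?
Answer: $- \frac{81939}{25} \approx -3277.6$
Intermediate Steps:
$K{\left(A \right)} = \frac{1}{2} - \frac{A}{6}$
$X{\left(b \right)} = \frac{17}{5}$ ($X{\left(b \right)} = 4 - \frac{3}{5} = \frac{17}{5}$)
$g = 101$
$x{\left(v,Q \right)} = \frac{\frac{17}{5} + Q}{- \frac{1}{6} + v}$ ($x{\left(v,Q \right)} = \frac{Q + \frac{17}{5}}{v + \left(\frac{1}{2} - \frac{2}{3}\right)} = \frac{\frac{17}{5} + Q}{v + \left(\frac{1}{2} - \frac{2}{3}\right)} = \frac{\frac{17}{5} + Q}{v - \frac{1}{6}} = \frac{\frac{17}{5} + Q}{- \frac{1}{6} + v}$)
$\left(x{\left(-9,k \right)} + g\right) \left(-33\right) = \left(\frac{6 \left(17 + 5 \cdot 12\right)}{5 \left(-1 + 6 \left(-9\right)\right)} + 101\right) \left(-33\right) = \left(\frac{6 \left(17 + 60\right)}{5 \left(-1 - 54\right)} + 101\right) \left(-33\right) = \left(\frac{6}{5} \frac{1}{-55} \cdot 77 + 101\right) \left(-33\right) = \left(\frac{6}{5} \left(- \frac{1}{55}\right) 77 + 101\right) \left(-33\right) = \left(- \frac{42}{25} + 101\right) \left(-33\right) = \frac{2483}{25} \left(-33\right) = - \frac{81939}{25}$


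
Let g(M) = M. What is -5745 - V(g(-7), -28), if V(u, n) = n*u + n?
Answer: -5913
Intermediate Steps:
V(u, n) = n + n*u
-5745 - V(g(-7), -28) = -5745 - (-28)*(1 - 7) = -5745 - (-28)*(-6) = -5745 - 1*168 = -5745 - 168 = -5913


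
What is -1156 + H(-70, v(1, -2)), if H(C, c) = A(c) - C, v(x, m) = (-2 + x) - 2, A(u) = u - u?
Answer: -1086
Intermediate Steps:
A(u) = 0
v(x, m) = -4 + x
H(C, c) = -C (H(C, c) = 0 - C = -C)
-1156 + H(-70, v(1, -2)) = -1156 - 1*(-70) = -1156 + 70 = -1086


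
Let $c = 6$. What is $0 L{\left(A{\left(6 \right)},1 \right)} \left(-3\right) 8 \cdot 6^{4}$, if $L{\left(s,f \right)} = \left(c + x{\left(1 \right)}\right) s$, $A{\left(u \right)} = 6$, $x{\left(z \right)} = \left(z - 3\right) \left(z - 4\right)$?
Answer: $0$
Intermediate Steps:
$x{\left(z \right)} = \left(-4 + z\right) \left(-3 + z\right)$ ($x{\left(z \right)} = \left(-3 + z\right) \left(-4 + z\right) = \left(-4 + z\right) \left(-3 + z\right)$)
$L{\left(s,f \right)} = 12 s$ ($L{\left(s,f \right)} = \left(6 + \left(12 + 1^{2} - 7\right)\right) s = \left(6 + \left(12 + 1 - 7\right)\right) s = \left(6 + 6\right) s = 12 s$)
$0 L{\left(A{\left(6 \right)},1 \right)} \left(-3\right) 8 \cdot 6^{4} = 0 \cdot 12 \cdot 6 \left(-3\right) 8 \cdot 6^{4} = 0 \cdot 72 \left(-3\right) 8 \cdot 1296 = 0 \left(-3\right) 8 \cdot 1296 = 0 \cdot 8 \cdot 1296 = 0 \cdot 1296 = 0$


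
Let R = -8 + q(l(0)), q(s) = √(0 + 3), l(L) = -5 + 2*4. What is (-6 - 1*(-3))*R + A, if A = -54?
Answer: -30 - 3*√3 ≈ -35.196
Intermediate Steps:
l(L) = 3 (l(L) = -5 + 8 = 3)
q(s) = √3
R = -8 + √3 ≈ -6.2680
(-6 - 1*(-3))*R + A = (-6 - 1*(-3))*(-8 + √3) - 54 = (-6 + 3)*(-8 + √3) - 54 = -3*(-8 + √3) - 54 = (24 - 3*√3) - 54 = -30 - 3*√3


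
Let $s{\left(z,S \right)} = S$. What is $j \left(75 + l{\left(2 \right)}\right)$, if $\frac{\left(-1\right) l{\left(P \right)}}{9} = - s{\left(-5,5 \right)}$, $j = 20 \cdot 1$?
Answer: $2400$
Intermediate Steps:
$j = 20$
$l{\left(P \right)} = 45$ ($l{\left(P \right)} = - 9 \left(\left(-1\right) 5\right) = \left(-9\right) \left(-5\right) = 45$)
$j \left(75 + l{\left(2 \right)}\right) = 20 \left(75 + 45\right) = 20 \cdot 120 = 2400$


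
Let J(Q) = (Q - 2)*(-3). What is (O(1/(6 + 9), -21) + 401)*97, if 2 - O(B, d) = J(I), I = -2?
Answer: 37927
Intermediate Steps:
J(Q) = 6 - 3*Q (J(Q) = (-2 + Q)*(-3) = 6 - 3*Q)
O(B, d) = -10 (O(B, d) = 2 - (6 - 3*(-2)) = 2 - (6 + 6) = 2 - 1*12 = 2 - 12 = -10)
(O(1/(6 + 9), -21) + 401)*97 = (-10 + 401)*97 = 391*97 = 37927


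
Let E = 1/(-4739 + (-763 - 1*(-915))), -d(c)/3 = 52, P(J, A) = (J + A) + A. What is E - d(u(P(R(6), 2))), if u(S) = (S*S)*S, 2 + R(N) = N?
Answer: 715571/4587 ≈ 156.00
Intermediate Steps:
R(N) = -2 + N
P(J, A) = J + 2*A (P(J, A) = (A + J) + A = J + 2*A)
u(S) = S³ (u(S) = S²*S = S³)
d(c) = -156 (d(c) = -3*52 = -156)
E = -1/4587 (E = 1/(-4739 + (-763 + 915)) = 1/(-4739 + 152) = 1/(-4587) = -1/4587 ≈ -0.00021801)
E - d(u(P(R(6), 2))) = -1/4587 - 1*(-156) = -1/4587 + 156 = 715571/4587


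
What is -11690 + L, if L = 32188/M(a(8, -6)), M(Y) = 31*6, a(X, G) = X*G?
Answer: -1071076/93 ≈ -11517.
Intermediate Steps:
a(X, G) = G*X
M(Y) = 186
L = 16094/93 (L = 32188/186 = 32188*(1/186) = 16094/93 ≈ 173.05)
-11690 + L = -11690 + 16094/93 = -1071076/93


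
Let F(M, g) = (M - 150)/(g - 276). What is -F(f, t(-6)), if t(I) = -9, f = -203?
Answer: -353/285 ≈ -1.2386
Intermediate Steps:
F(M, g) = (-150 + M)/(-276 + g)
-F(f, t(-6)) = -(-150 - 203)/(-276 - 9) = -(-353)/(-285) = -(-1)*(-353)/285 = -1*353/285 = -353/285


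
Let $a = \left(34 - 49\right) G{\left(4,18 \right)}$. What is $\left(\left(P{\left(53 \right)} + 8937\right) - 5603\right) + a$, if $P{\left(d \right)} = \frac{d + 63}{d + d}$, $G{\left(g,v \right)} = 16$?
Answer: $\frac{164040}{53} \approx 3095.1$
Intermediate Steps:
$P{\left(d \right)} = \frac{63 + d}{2 d}$
$a = -240$ ($a = \left(34 - 49\right) 16 = \left(-15\right) 16 = -240$)
$\left(\left(P{\left(53 \right)} + 8937\right) - 5603\right) + a = \left(\left(\frac{63 + 53}{2 \cdot 53} + 8937\right) - 5603\right) - 240 = \left(\left(\frac{1}{2} \cdot \frac{1}{53} \cdot 116 + 8937\right) - 5603\right) - 240 = \left(\left(\frac{58}{53} + 8937\right) - 5603\right) - 240 = \left(\frac{473719}{53} - 5603\right) - 240 = \frac{176760}{53} - 240 = \frac{164040}{53}$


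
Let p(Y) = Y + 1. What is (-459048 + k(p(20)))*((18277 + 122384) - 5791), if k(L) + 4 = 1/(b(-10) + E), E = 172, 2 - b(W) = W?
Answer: -5695935510645/92 ≈ -6.1912e+10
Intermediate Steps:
b(W) = 2 - W
p(Y) = 1 + Y
k(L) = -735/184 (k(L) = -4 + 1/((2 - 1*(-10)) + 172) = -4 + 1/((2 + 10) + 172) = -4 + 1/(12 + 172) = -4 + 1/184 = -735/184)
(-459048 + k(p(20)))*((18277 + 122384) - 5791) = (-459048 - 735/184)*((18277 + 122384) - 5791) = -84465567*(140661 - 5791)/184 = -84465567/184*134870 = -5695935510645/92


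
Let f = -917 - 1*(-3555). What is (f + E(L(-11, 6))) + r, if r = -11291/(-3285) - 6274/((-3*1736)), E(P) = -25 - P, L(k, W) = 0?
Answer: 7463891543/2851380 ≈ 2617.6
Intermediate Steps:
f = 2638 (f = -917 + 3555 = 2638)
r = 13235603/2851380 (r = -11291*(-1/3285) - 6274/(-5208) = 11291/3285 - 6274*(-1/5208) = 11291/3285 + 3137/2604 = 13235603/2851380 ≈ 4.6418)
(f + E(L(-11, 6))) + r = (2638 + (-25 - 1*0)) + 13235603/2851380 = (2638 + (-25 + 0)) + 13235603/2851380 = (2638 - 25) + 13235603/2851380 = 2613 + 13235603/2851380 = 7463891543/2851380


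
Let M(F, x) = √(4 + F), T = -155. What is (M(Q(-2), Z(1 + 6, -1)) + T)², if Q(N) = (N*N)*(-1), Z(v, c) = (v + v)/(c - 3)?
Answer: 24025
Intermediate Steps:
Z(v, c) = 2*v/(-3 + c) (Z(v, c) = (2*v)/(-3 + c) = 2*v/(-3 + c))
Q(N) = -N² (Q(N) = N²*(-1) = -N²)
(M(Q(-2), Z(1 + 6, -1)) + T)² = (√(4 - 1*(-2)²) - 155)² = (√(4 - 1*4) - 155)² = (√(4 - 4) - 155)² = (√0 - 155)² = (0 - 155)² = (-155)² = 24025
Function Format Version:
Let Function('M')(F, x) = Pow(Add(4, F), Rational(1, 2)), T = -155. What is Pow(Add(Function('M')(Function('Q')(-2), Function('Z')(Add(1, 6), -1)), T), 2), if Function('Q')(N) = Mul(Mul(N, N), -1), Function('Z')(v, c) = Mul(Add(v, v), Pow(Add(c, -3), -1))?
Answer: 24025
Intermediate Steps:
Function('Z')(v, c) = Mul(2, v, Pow(Add(-3, c), -1)) (Function('Z')(v, c) = Mul(Mul(2, v), Pow(Add(-3, c), -1)) = Mul(2, v, Pow(Add(-3, c), -1)))
Function('Q')(N) = Mul(-1, Pow(N, 2)) (Function('Q')(N) = Mul(Pow(N, 2), -1) = Mul(-1, Pow(N, 2)))
Pow(Add(Function('M')(Function('Q')(-2), Function('Z')(Add(1, 6), -1)), T), 2) = Pow(Add(Pow(Add(4, Mul(-1, Pow(-2, 2))), Rational(1, 2)), -155), 2) = Pow(Add(Pow(Add(4, Mul(-1, 4)), Rational(1, 2)), -155), 2) = Pow(Add(Pow(Add(4, -4), Rational(1, 2)), -155), 2) = Pow(Add(Pow(0, Rational(1, 2)), -155), 2) = Pow(Add(0, -155), 2) = Pow(-155, 2) = 24025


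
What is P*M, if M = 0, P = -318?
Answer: 0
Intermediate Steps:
P*M = -318*0 = 0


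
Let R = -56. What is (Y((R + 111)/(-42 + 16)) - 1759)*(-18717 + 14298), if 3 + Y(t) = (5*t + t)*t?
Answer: 2591659539/338 ≈ 7.6676e+6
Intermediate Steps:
Y(t) = -3 + 6*t² (Y(t) = -3 + (5*t + t)*t = -3 + (6*t)*t = -3 + 6*t²)
(Y((R + 111)/(-42 + 16)) - 1759)*(-18717 + 14298) = ((-3 + 6*((-56 + 111)/(-42 + 16))²) - 1759)*(-18717 + 14298) = ((-3 + 6*(55/(-26))²) - 1759)*(-4419) = ((-3 + 6*(55*(-1/26))²) - 1759)*(-4419) = ((-3 + 6*(-55/26)²) - 1759)*(-4419) = ((-3 + 6*(3025/676)) - 1759)*(-4419) = ((-3 + 9075/338) - 1759)*(-4419) = (8061/338 - 1759)*(-4419) = -586481/338*(-4419) = 2591659539/338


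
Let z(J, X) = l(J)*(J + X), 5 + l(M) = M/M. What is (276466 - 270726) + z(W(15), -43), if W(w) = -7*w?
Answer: 6332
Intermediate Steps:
l(M) = -4 (l(M) = -5 + M/M = -5 + 1 = -4)
z(J, X) = -4*J - 4*X (z(J, X) = -4*(J + X) = -4*J - 4*X)
(276466 - 270726) + z(W(15), -43) = (276466 - 270726) + (-(-28)*15 - 4*(-43)) = 5740 + (-4*(-105) + 172) = 5740 + (420 + 172) = 5740 + 592 = 6332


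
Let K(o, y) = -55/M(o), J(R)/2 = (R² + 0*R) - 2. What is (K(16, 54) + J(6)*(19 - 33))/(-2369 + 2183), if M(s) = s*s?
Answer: 243767/47616 ≈ 5.1194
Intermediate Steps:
M(s) = s²
J(R) = -4 + 2*R² (J(R) = 2*((R² + 0*R) - 2) = 2*((R² + 0) - 2) = 2*(R² - 2) = 2*(-2 + R²) = -4 + 2*R²)
K(o, y) = -55/o²
(K(16, 54) + J(6)*(19 - 33))/(-2369 + 2183) = (-55/16² + (-4 + 2*6²)*(19 - 33))/(-2369 + 2183) = (-55*1/256 + (-4 + 2*36)*(-14))/(-186) = (-55/256 + (-4 + 72)*(-14))*(-1/186) = (-55/256 + 68*(-14))*(-1/186) = (-55/256 - 952)*(-1/186) = -243767/256*(-1/186) = 243767/47616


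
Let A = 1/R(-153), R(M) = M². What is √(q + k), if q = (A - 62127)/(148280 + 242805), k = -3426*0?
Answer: I*√568767016452070/59836005 ≈ 0.39857*I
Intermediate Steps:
k = 0
A = 1/23409 (A = 1/((-153)²) = 1/23409 ≈ 4.2719e-5)
q = -1454330942/9154908765 (q = (1/23409 - 62127)/(148280 + 242805) = -1454330942/23409/391085 = -1454330942/23409*1/391085 = -1454330942/9154908765 ≈ -0.15886)
√(q + k) = √(-1454330942/9154908765 + 0) = √(-1454330942/9154908765) = I*√568767016452070/59836005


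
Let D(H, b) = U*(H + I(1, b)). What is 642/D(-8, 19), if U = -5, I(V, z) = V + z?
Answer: -107/10 ≈ -10.700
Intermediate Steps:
D(H, b) = -5 - 5*H - 5*b (D(H, b) = -5*(H + (1 + b)) = -5*(1 + H + b) = -5 - 5*H - 5*b)
642/D(-8, 19) = 642/(-5 - 5*(-8) - 5*19) = 642/(-5 + 40 - 95) = 642/(-60) = 642*(-1/60) = -107/10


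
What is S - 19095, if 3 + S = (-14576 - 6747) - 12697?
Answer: -53118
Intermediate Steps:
S = -34023 (S = -3 + ((-14576 - 6747) - 12697) = -3 + (-21323 - 12697) = -3 - 34020 = -34023)
S - 19095 = -34023 - 19095 = -53118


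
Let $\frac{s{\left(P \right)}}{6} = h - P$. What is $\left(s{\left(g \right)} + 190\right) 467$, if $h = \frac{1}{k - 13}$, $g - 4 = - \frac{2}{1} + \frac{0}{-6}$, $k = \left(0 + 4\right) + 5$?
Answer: $\frac{164851}{2} \approx 82426.0$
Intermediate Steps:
$k = 9$ ($k = 4 + 5 = 9$)
$g = 2$ ($g = 4 + \left(- \frac{2}{1} + \frac{0}{-6}\right) = 4 + \left(\left(-2\right) 1 + 0 \left(- \frac{1}{6}\right)\right) = 4 + \left(-2 + 0\right) = 4 - 2 = 2$)
$h = - \frac{1}{4}$ ($h = \frac{1}{9 - 13} = \frac{1}{-4} = - \frac{1}{4} \approx -0.25$)
$s{\left(P \right)} = - \frac{3}{2} - 6 P$ ($s{\left(P \right)} = 6 \left(- \frac{1}{4} - P\right) = - \frac{3}{2} - 6 P$)
$\left(s{\left(g \right)} + 190\right) 467 = \left(\left(- \frac{3}{2} - 12\right) + 190\right) 467 = \left(- \frac{27}{2} + 190\right) 467 = \frac{353}{2} \cdot 467 = \frac{164851}{2}$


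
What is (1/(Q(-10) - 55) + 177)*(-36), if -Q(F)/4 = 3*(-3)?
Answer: -121032/19 ≈ -6370.1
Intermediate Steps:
Q(F) = 36 (Q(F) = -12*(-3) = -4*(-9) = 36)
(1/(Q(-10) - 55) + 177)*(-36) = (1/(36 - 55) + 177)*(-36) = (1/(-19) + 177)*(-36) = (-1/19 + 177)*(-36) = (3362/19)*(-36) = -121032/19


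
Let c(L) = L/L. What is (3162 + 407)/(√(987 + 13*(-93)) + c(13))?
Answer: 3569/223 - 3569*I*√222/223 ≈ 16.004 - 238.46*I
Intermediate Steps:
c(L) = 1
(3162 + 407)/(√(987 + 13*(-93)) + c(13)) = (3162 + 407)/(√(987 + 13*(-93)) + 1) = 3569/(√(987 - 1209) + 1) = 3569/(√(-222) + 1) = 3569/(I*√222 + 1) = 3569/(1 + I*√222)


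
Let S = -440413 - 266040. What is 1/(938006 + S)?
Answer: 1/231553 ≈ 4.3187e-6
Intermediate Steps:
S = -706453
1/(938006 + S) = 1/(938006 - 706453) = 1/231553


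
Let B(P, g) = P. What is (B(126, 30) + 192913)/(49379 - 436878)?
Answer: -27577/55357 ≈ -0.49817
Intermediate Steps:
(B(126, 30) + 192913)/(49379 - 436878) = (126 + 192913)/(49379 - 436878) = 193039/(-387499) = 193039*(-1/387499) = -27577/55357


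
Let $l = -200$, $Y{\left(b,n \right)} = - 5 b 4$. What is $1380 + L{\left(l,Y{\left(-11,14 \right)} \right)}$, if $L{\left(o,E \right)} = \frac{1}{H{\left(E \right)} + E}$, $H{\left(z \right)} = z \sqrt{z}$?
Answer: $\frac{66488399}{48180} + \frac{\sqrt{55}}{24090} \approx 1380.0$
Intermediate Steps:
$Y{\left(b,n \right)} = - 20 b$
$H{\left(z \right)} = z^{\frac{3}{2}}$
$L{\left(o,E \right)} = \frac{1}{E + E^{\frac{3}{2}}}$ ($L{\left(o,E \right)} = \frac{1}{E^{\frac{3}{2}} + E} = \frac{1}{E + E^{\frac{3}{2}}}$)
$1380 + L{\left(l,Y{\left(-11,14 \right)} \right)} = 1380 + \frac{1}{\left(-20\right) \left(-11\right) + \left(\left(-20\right) \left(-11\right)\right)^{\frac{3}{2}}} = 1380 + \frac{1}{220 + 220^{\frac{3}{2}}} = 1380 + \frac{1}{220 + 440 \sqrt{55}}$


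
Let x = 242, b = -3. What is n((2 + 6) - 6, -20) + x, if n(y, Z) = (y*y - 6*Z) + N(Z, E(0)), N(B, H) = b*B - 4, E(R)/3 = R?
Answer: 422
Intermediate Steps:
E(R) = 3*R
N(B, H) = -4 - 3*B (N(B, H) = -3*B - 4 = -4 - 3*B)
n(y, Z) = -4 + y² - 9*Z (n(y, Z) = (y*y - 6*Z) + (-4 - 3*Z) = (y² - 6*Z) + (-4 - 3*Z) = -4 + y² - 9*Z)
n((2 + 6) - 6, -20) + x = (-4 + ((2 + 6) - 6)² - 9*(-20)) + 242 = (-4 + (8 - 6)² + 180) + 242 = (-4 + 2² + 180) + 242 = (-4 + 4 + 180) + 242 = 180 + 242 = 422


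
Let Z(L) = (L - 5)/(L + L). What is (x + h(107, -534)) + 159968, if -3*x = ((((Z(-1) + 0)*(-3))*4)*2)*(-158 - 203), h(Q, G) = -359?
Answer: 150945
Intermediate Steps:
Z(L) = (-5 + L)/(2*L) (Z(L) = (-5 + L)/((2*L)) = (-5 + L)*(1/(2*L)) = (-5 + L)/(2*L))
x = -8664 (x = -((((1/2)*(-5 - 1)/(-1) + 0)*(-3))*4)*2*(-158 - 203)/3 = -((((1/2)*(-1)*(-6) + 0)*(-3))*4)*2*(-361)/3 = -(((3 + 0)*(-3))*4)*2*(-361)/3 = -((3*(-3))*4)*2*(-361)/3 = --9*4*2*(-361)/3 = -(-36*2)*(-361)/3 = -(-24)*(-361) = -1/3*25992 = -8664)
(x + h(107, -534)) + 159968 = (-8664 - 359) + 159968 = -9023 + 159968 = 150945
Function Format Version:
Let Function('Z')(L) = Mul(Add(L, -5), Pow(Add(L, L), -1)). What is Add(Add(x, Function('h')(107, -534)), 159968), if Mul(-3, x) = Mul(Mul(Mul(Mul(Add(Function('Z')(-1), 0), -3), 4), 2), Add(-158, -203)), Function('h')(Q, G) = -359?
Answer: 150945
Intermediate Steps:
Function('Z')(L) = Mul(Rational(1, 2), Pow(L, -1), Add(-5, L)) (Function('Z')(L) = Mul(Add(-5, L), Pow(Mul(2, L), -1)) = Mul(Add(-5, L), Mul(Rational(1, 2), Pow(L, -1))) = Mul(Rational(1, 2), Pow(L, -1), Add(-5, L)))
x = -8664 (x = Mul(Rational(-1, 3), Mul(Mul(Mul(Mul(Add(Mul(Rational(1, 2), Pow(-1, -1), Add(-5, -1)), 0), -3), 4), 2), Add(-158, -203))) = Mul(Rational(-1, 3), Mul(Mul(Mul(Mul(Add(Mul(Rational(1, 2), -1, -6), 0), -3), 4), 2), -361)) = Mul(Rational(-1, 3), Mul(Mul(Mul(Mul(Add(3, 0), -3), 4), 2), -361)) = Mul(Rational(-1, 3), Mul(Mul(Mul(Mul(3, -3), 4), 2), -361)) = Mul(Rational(-1, 3), Mul(Mul(Mul(-9, 4), 2), -361)) = Mul(Rational(-1, 3), Mul(Mul(-36, 2), -361)) = Mul(Rational(-1, 3), Mul(-72, -361)) = Mul(Rational(-1, 3), 25992) = -8664)
Add(Add(x, Function('h')(107, -534)), 159968) = Add(Add(-8664, -359), 159968) = Add(-9023, 159968) = 150945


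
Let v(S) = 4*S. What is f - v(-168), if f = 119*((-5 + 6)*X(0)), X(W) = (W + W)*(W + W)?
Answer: 672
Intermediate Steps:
X(W) = 4*W² (X(W) = (2*W)*(2*W) = 4*W²)
f = 0 (f = 119*((-5 + 6)*(4*0²)) = 119*(1*(4*0)) = 119*(1*0) = 119*0 = 0)
f - v(-168) = 0 - 4*(-168) = 0 - 1*(-672) = 0 + 672 = 672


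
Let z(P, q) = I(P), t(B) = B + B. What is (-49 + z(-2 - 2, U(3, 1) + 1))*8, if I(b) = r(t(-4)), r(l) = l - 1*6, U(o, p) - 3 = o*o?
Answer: -504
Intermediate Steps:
U(o, p) = 3 + o² (U(o, p) = 3 + o*o = 3 + o²)
t(B) = 2*B
r(l) = -6 + l (r(l) = l - 6 = -6 + l)
I(b) = -14 (I(b) = -6 + 2*(-4) = -6 - 8 = -14)
z(P, q) = -14
(-49 + z(-2 - 2, U(3, 1) + 1))*8 = (-49 - 14)*8 = -63*8 = -504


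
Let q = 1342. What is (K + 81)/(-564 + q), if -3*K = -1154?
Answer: 1397/2334 ≈ 0.59854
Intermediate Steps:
K = 1154/3 (K = -⅓*(-1154) = 1154/3 ≈ 384.67)
(K + 81)/(-564 + q) = (1154/3 + 81)/(-564 + 1342) = (1397/3)/778 = (1397/3)*(1/778) = 1397/2334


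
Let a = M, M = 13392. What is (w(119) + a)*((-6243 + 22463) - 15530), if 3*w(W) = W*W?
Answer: 12497510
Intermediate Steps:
w(W) = W²/3 (w(W) = (W*W)/3 = W²/3)
a = 13392
(w(119) + a)*((-6243 + 22463) - 15530) = ((⅓)*119² + 13392)*((-6243 + 22463) - 15530) = ((⅓)*14161 + 13392)*(16220 - 15530) = (14161/3 + 13392)*690 = (54337/3)*690 = 12497510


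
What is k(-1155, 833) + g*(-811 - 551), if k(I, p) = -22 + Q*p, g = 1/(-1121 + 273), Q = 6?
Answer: 2110505/424 ≈ 4977.6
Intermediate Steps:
g = -1/848 (g = 1/(-848) = -1/848 ≈ -0.0011792)
k(I, p) = -22 + 6*p
k(-1155, 833) + g*(-811 - 551) = (-22 + 6*833) - (-811 - 551)/848 = (-22 + 4998) - 1/848*(-1362) = 4976 + 681/424 = 2110505/424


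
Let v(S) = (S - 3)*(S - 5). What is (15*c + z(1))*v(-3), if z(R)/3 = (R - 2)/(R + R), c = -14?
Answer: -10152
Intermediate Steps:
v(S) = (-5 + S)*(-3 + S) (v(S) = (-3 + S)*(-5 + S) = (-5 + S)*(-3 + S))
z(R) = 3*(-2 + R)/(2*R) (z(R) = 3*((R - 2)/(R + R)) = 3*((-2 + R)/((2*R))) = 3*((-2 + R)*(1/(2*R))) = 3*((-2 + R)/(2*R)) = 3*(-2 + R)/(2*R))
(15*c + z(1))*v(-3) = (15*(-14) + (3/2 - 3/1))*(15 + (-3)**2 - 8*(-3)) = (-210 + (3/2 - 3*1))*(15 + 9 + 24) = (-210 + (3/2 - 3))*48 = (-210 - 3/2)*48 = -423/2*48 = -10152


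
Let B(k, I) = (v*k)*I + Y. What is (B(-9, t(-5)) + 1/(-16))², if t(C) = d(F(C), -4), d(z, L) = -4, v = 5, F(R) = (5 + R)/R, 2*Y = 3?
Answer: 8427409/256 ≈ 32920.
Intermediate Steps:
Y = 3/2 (Y = (½)*3 = 3/2 ≈ 1.5000)
F(R) = (5 + R)/R
t(C) = -4
B(k, I) = 3/2 + 5*I*k (B(k, I) = (5*k)*I + 3/2 = 5*I*k + 3/2 = 3/2 + 5*I*k)
(B(-9, t(-5)) + 1/(-16))² = ((3/2 + 5*(-4)*(-9)) + 1/(-16))² = ((3/2 + 180) - 1/16)² = (363/2 - 1/16)² = (2903/16)² = 8427409/256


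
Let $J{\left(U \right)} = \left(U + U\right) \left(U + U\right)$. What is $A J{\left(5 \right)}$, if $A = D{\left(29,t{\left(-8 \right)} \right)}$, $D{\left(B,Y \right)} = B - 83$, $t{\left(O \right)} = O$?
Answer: $-5400$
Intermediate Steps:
$D{\left(B,Y \right)} = -83 + B$
$A = -54$ ($A = -83 + 29 = -54$)
$J{\left(U \right)} = 4 U^{2}$ ($J{\left(U \right)} = 2 U 2 U = 4 U^{2}$)
$A J{\left(5 \right)} = - 54 \cdot 4 \cdot 5^{2} = - 54 \cdot 4 \cdot 25 = \left(-54\right) 100 = -5400$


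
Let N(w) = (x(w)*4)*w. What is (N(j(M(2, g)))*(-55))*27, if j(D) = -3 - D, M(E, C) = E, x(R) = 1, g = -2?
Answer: 29700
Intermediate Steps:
N(w) = 4*w (N(w) = (1*4)*w = 4*w)
(N(j(M(2, g)))*(-55))*27 = ((4*(-3 - 1*2))*(-55))*27 = ((4*(-3 - 2))*(-55))*27 = ((4*(-5))*(-55))*27 = -20*(-55)*27 = 1100*27 = 29700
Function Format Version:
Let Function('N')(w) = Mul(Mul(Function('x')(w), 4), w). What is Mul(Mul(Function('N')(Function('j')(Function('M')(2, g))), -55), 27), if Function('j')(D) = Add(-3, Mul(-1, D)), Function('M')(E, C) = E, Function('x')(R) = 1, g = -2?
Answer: 29700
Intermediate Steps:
Function('N')(w) = Mul(4, w) (Function('N')(w) = Mul(Mul(1, 4), w) = Mul(4, w))
Mul(Mul(Function('N')(Function('j')(Function('M')(2, g))), -55), 27) = Mul(Mul(Mul(4, Add(-3, Mul(-1, 2))), -55), 27) = Mul(Mul(Mul(4, Add(-3, -2)), -55), 27) = Mul(Mul(Mul(4, -5), -55), 27) = Mul(Mul(-20, -55), 27) = Mul(1100, 27) = 29700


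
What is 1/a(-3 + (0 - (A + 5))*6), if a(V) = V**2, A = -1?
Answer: 1/729 ≈ 0.0013717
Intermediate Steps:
1/a(-3 + (0 - (A + 5))*6) = 1/((-3 + (0 - (-1 + 5))*6)**2) = 1/((-3 + (0 - 1*4)*6)**2) = 1/((-3 + (0 - 4)*6)**2) = 1/((-3 - 4*6)**2) = 1/((-3 - 24)**2) = 1/((-27)**2) = 1/729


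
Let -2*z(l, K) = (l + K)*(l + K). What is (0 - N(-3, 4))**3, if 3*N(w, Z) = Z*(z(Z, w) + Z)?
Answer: -2744/27 ≈ -101.63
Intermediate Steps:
z(l, K) = -(K + l)**2/2 (z(l, K) = -(l + K)*(l + K)/2 = -(K + l)*(K + l)/2 = -(K + l)**2/2)
N(w, Z) = Z*(Z - (Z + w)**2/2)/3 (N(w, Z) = (Z*(-(w + Z)**2/2 + Z))/3 = (Z*(-(Z + w)**2/2 + Z))/3 = (Z*(Z - (Z + w)**2/2))/3 = Z*(Z - (Z + w)**2/2)/3)
(0 - N(-3, 4))**3 = (0 - 4*(-(4 - 3)**2 + 2*4)/6)**3 = (0 - 4*(-1*1**2 + 8)/6)**3 = (0 - 4*(-1*1 + 8)/6)**3 = (0 - 4*(-1 + 8)/6)**3 = (0 - 4*7/6)**3 = (0 - 1*14/3)**3 = (0 - 14/3)**3 = (-14/3)**3 = -2744/27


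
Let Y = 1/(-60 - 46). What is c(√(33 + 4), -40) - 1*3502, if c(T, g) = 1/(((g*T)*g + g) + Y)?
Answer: -3727024280134792/1064255933919 + 17977600*√37/1064255933919 ≈ -3502.0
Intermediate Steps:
Y = -1/106 (Y = 1/(-106) = -1/106 ≈ -0.0094340)
c(T, g) = 1/(-1/106 + g + T*g²) (c(T, g) = 1/(((g*T)*g + g) - 1/106) = 1/(((T*g)*g + g) - 1/106) = 1/((T*g² + g) - 1/106) = 1/((g + T*g²) - 1/106) = 1/(-1/106 + g + T*g²))
c(√(33 + 4), -40) - 1*3502 = 106/(-1 + 106*(-40) + 106*√(33 + 4)*(-40)²) - 1*3502 = 106/(-1 - 4240 + 106*√37*1600) - 3502 = 106/(-1 - 4240 + 169600*√37) - 3502 = 106/(-4241 + 169600*√37) - 3502 = -3502 + 106/(-4241 + 169600*√37)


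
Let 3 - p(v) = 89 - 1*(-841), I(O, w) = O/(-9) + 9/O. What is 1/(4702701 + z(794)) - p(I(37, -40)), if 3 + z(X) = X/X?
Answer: 4359401974/4702699 ≈ 927.00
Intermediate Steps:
I(O, w) = 9/O - O/9 (I(O, w) = O*(-⅑) + 9/O = -O/9 + 9/O = 9/O - O/9)
p(v) = -927 (p(v) = 3 - (89 - 1*(-841)) = 3 - (89 + 841) = 3 - 1*930 = 3 - 930 = -927)
z(X) = -2 (z(X) = -3 + X/X = -3 + 1 = -2)
1/(4702701 + z(794)) - p(I(37, -40)) = 1/(4702701 - 2) - 1*(-927) = 1/4702699 + 927 = 4359401974/4702699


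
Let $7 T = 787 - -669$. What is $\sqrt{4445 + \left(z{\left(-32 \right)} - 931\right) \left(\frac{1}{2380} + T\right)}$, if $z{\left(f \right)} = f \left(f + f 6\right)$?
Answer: $\frac{\sqrt{37620390635}}{170} \approx 1140.9$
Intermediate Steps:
$T = 208$ ($T = \frac{787 - -669}{7} = \frac{787 + 669}{7} = \frac{1}{7} \cdot 1456 = 208$)
$z{\left(f \right)} = 7 f^{2}$ ($z{\left(f \right)} = f \left(f + 6 f\right) = f 7 f = 7 f^{2}$)
$\sqrt{4445 + \left(z{\left(-32 \right)} - 931\right) \left(\frac{1}{2380} + T\right)} = \sqrt{4445 + \left(7 \left(-32\right)^{2} - 931\right) \left(\frac{1}{2380} + 208\right)} = \sqrt{4445 + \left(7 \cdot 1024 - 931\right) \left(\frac{1}{2380} + 208\right)} = \sqrt{4445 + \left(7168 - 931\right) \frac{495041}{2380}} = \sqrt{4445 + 6237 \cdot \frac{495041}{2380}} = \sqrt{4445 + \frac{441081531}{340}} = \sqrt{\frac{442592831}{340}} = \frac{\sqrt{37620390635}}{170}$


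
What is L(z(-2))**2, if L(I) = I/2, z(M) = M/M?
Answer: 1/4 ≈ 0.25000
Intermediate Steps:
z(M) = 1
L(I) = I/2 (L(I) = I*(1/2) = I/2)
L(z(-2))**2 = ((1/2)*1)**2 = (1/2)**2 = 1/4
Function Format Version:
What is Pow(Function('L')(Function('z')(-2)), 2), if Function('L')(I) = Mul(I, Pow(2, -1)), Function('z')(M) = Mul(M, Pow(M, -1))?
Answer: Rational(1, 4) ≈ 0.25000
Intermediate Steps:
Function('z')(M) = 1
Function('L')(I) = Mul(Rational(1, 2), I) (Function('L')(I) = Mul(I, Rational(1, 2)) = Mul(Rational(1, 2), I))
Pow(Function('L')(Function('z')(-2)), 2) = Pow(Mul(Rational(1, 2), 1), 2) = Pow(Rational(1, 2), 2) = Rational(1, 4)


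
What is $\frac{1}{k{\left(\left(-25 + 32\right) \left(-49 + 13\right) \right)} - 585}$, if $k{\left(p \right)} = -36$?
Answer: $- \frac{1}{621} \approx -0.0016103$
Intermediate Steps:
$\frac{1}{k{\left(\left(-25 + 32\right) \left(-49 + 13\right) \right)} - 585} = \frac{1}{-36 - 585} = \frac{1}{-621} = - \frac{1}{621}$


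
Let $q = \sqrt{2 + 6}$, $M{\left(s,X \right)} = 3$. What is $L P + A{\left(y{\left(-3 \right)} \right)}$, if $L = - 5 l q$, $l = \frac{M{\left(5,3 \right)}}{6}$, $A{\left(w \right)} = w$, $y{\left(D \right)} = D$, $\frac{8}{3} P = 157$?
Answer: $-3 - \frac{2355 \sqrt{2}}{8} \approx -419.31$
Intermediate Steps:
$P = \frac{471}{8}$ ($P = \frac{3}{8} \cdot 157 = \frac{471}{8} \approx 58.875$)
$l = \frac{1}{2}$ ($l = \frac{3}{6} = 3 \cdot \frac{1}{6} = \frac{1}{2} \approx 0.5$)
$q = 2 \sqrt{2}$ ($q = \sqrt{8} = 2 \sqrt{2} \approx 2.8284$)
$L = - 5 \sqrt{2}$ ($L = \left(-5\right) \frac{1}{2} \cdot 2 \sqrt{2} = - \frac{5 \cdot 2 \sqrt{2}}{2} = - 5 \sqrt{2} \approx -7.0711$)
$L P + A{\left(y{\left(-3 \right)} \right)} = - 5 \sqrt{2} \cdot \frac{471}{8} - 3 = - \frac{2355 \sqrt{2}}{8} - 3 = -3 - \frac{2355 \sqrt{2}}{8}$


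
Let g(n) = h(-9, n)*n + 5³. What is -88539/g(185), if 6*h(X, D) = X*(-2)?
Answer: -88539/680 ≈ -130.20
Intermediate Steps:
h(X, D) = -X/3 (h(X, D) = (X*(-2))/6 = (-2*X)/6 = -X/3)
g(n) = 125 + 3*n (g(n) = (-⅓*(-9))*n + 5³ = 3*n + 125 = 125 + 3*n)
-88539/g(185) = -88539/(125 + 3*185) = -88539/(125 + 555) = -88539/680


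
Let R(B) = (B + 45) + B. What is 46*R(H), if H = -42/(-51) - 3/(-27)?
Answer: 329866/153 ≈ 2156.0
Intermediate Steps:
H = 143/153 (H = -42*(-1/51) - 3*(-1/27) = 14/17 + 1/9 = 143/153 ≈ 0.93464)
R(B) = 45 + 2*B (R(B) = (45 + B) + B = 45 + 2*B)
46*R(H) = 46*(45 + 2*(143/153)) = 46*(45 + 286/153) = 46*(7171/153) = 329866/153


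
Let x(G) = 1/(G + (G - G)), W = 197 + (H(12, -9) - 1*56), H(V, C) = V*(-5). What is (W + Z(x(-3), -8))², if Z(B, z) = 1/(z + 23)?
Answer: 1478656/225 ≈ 6571.8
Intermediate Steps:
H(V, C) = -5*V
W = 81 (W = 197 + (-5*12 - 1*56) = 197 + (-60 - 56) = 197 - 116 = 81)
x(G) = 1/G (x(G) = 1/(G + 0) = 1/G)
Z(B, z) = 1/(23 + z)
(W + Z(x(-3), -8))² = (81 + 1/(23 - 8))² = (81 + 1/15)² = (1216/15)² = 1478656/225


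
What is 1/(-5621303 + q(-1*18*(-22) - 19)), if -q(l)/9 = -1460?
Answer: -1/5608163 ≈ -1.7831e-7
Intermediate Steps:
q(l) = 13140 (q(l) = -9*(-1460) = 13140)
1/(-5621303 + q(-1*18*(-22) - 19)) = 1/(-5621303 + 13140) = 1/(-5608163) = -1/5608163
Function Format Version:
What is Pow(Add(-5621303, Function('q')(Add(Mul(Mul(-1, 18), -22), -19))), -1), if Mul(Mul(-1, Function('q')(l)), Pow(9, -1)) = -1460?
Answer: Rational(-1, 5608163) ≈ -1.7831e-7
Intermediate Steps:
Function('q')(l) = 13140 (Function('q')(l) = Mul(-9, -1460) = 13140)
Pow(Add(-5621303, Function('q')(Add(Mul(Mul(-1, 18), -22), -19))), -1) = Pow(Add(-5621303, 13140), -1) = Pow(-5608163, -1) = Rational(-1, 5608163)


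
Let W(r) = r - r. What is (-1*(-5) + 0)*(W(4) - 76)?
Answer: -380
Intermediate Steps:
W(r) = 0
(-1*(-5) + 0)*(W(4) - 76) = (-1*(-5) + 0)*(0 - 76) = (5 + 0)*(-76) = 5*(-76) = -380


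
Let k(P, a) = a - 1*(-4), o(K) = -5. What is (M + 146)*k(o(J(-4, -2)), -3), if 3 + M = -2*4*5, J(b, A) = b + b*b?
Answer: 103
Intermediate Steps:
J(b, A) = b + b²
k(P, a) = 4 + a (k(P, a) = a + 4 = 4 + a)
M = -43 (M = -3 - 2*4*5 = -3 - 8*5 = -3 - 40 = -43)
(M + 146)*k(o(J(-4, -2)), -3) = (-43 + 146)*(4 - 3) = 103*1 = 103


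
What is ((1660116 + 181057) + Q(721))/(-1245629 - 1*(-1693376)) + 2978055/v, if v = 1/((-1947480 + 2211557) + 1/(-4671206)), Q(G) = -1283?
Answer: 1644845066680056093202525/2091518472882 ≈ 7.8644e+11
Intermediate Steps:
v = 4671206/1233558066861 (v = 1/(264077 - 1/4671206) = 1/(1233558066861/4671206) = 4671206/1233558066861 ≈ 3.7868e-6)
((1660116 + 181057) + Q(721))/(-1245629 - 1*(-1693376)) + 2978055/v = ((1660116 + 181057) - 1283)/(-1245629 - 1*(-1693376)) + 2978055/(4671206/1233558066861) = (1841173 - 1283)/(-1245629 + 1693376) + 2978055*(1233558066861/4671206) = 1839890/447747 + 3673603768805735355/4671206 = 1644845066680056093202525/2091518472882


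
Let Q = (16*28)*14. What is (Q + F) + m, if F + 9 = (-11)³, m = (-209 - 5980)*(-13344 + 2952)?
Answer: 64321020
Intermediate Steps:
Q = 6272 (Q = 448*14 = 6272)
m = 64316088 (m = -6189*(-10392) = 64316088)
F = -1340 (F = -9 + (-11)³ = -9 - 1331 = -1340)
(Q + F) + m = (6272 - 1340) + 64316088 = 4932 + 64316088 = 64321020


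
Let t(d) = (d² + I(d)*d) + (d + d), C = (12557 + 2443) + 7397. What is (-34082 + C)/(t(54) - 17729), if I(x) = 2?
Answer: 11685/14597 ≈ 0.80051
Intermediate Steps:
C = 22397 (C = 15000 + 7397 = 22397)
t(d) = d² + 4*d (t(d) = (d² + 2*d) + (d + d) = (d² + 2*d) + 2*d = d² + 4*d)
(-34082 + C)/(t(54) - 17729) = (-34082 + 22397)/(54*(4 + 54) - 17729) = -11685/(54*58 - 17729) = -11685/(3132 - 17729) = -11685/(-14597) = -11685*(-1/14597) = 11685/14597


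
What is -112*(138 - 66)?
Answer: -8064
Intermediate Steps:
-112*(138 - 66) = -112*72 = -8064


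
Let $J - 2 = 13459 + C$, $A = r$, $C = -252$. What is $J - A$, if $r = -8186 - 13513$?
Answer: $34908$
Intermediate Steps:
$r = -21699$
$A = -21699$
$J = 13209$ ($J = 2 + \left(13459 - 252\right) = 2 + 13207 = 13209$)
$J - A = 13209 - -21699 = 13209 + 21699 = 34908$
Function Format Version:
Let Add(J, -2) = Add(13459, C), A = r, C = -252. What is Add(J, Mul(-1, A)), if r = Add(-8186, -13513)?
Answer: 34908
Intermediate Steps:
r = -21699
A = -21699
J = 13209 (J = Add(2, Add(13459, -252)) = Add(2, 13207) = 13209)
Add(J, Mul(-1, A)) = Add(13209, Mul(-1, -21699)) = Add(13209, 21699) = 34908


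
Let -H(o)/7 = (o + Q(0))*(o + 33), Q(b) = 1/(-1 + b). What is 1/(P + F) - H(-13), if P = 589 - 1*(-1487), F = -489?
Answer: -3110519/1587 ≈ -1960.0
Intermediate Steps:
H(o) = -7*(-1 + o)*(33 + o) (H(o) = -7*(o + 1/(-1 + 0))*(o + 33) = -7*(o + 1/(-1))*(33 + o) = -7*(o - 1)*(33 + o) = -7*(-1 + o)*(33 + o))
P = 2076 (P = 589 + 1487 = 2076)
1/(P + F) - H(-13) = 1/(2076 - 489) - (231 - 224*(-13) - 7*(-13)²) = 1/1587 - (231 + 2912 - 7*169) = 1/1587 - (231 + 2912 - 1183) = 1/1587 - 1*1960 = 1/1587 - 1960 = -3110519/1587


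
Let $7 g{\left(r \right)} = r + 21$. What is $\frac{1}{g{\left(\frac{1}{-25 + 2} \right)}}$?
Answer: $\frac{161}{482} \approx 0.33402$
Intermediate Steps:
$g{\left(r \right)} = 3 + \frac{r}{7}$ ($g{\left(r \right)} = \frac{r + 21}{7} = \frac{21 + r}{7} = 3 + \frac{r}{7}$)
$\frac{1}{g{\left(\frac{1}{-25 + 2} \right)}} = \frac{1}{3 + \frac{1}{7 \left(-25 + 2\right)}} = \frac{1}{3 + \frac{1}{7 \left(-23\right)}} = \frac{1}{3 + \frac{1}{7} \left(- \frac{1}{23}\right)} = \frac{1}{3 - \frac{1}{161}} = \frac{1}{\frac{482}{161}} = \frac{161}{482}$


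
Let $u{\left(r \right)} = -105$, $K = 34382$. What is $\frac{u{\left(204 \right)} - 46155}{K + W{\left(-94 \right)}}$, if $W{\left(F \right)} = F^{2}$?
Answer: $- \frac{2570}{2401} \approx -1.0704$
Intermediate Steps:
$\frac{u{\left(204 \right)} - 46155}{K + W{\left(-94 \right)}} = \frac{-105 - 46155}{34382 + \left(-94\right)^{2}} = - \frac{46260}{34382 + 8836} = - \frac{46260}{43218} = \left(-46260\right) \frac{1}{43218} = - \frac{2570}{2401}$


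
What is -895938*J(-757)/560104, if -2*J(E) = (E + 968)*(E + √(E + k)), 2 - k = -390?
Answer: -71552744463/560104 + 94521459*I*√365/560104 ≈ -1.2775e+5 + 3224.1*I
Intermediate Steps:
k = 392 (k = 2 - 1*(-390) = 2 + 390 = 392)
J(E) = -(968 + E)*(E + √(392 + E))/2 (J(E) = -(E + 968)*(E + √(E + 392))/2 = -(968 + E)*(E + √(392 + E))/2)
-895938*J(-757)/560104 = -(71552744463/560104 - 94521459*√(392 - 757)/560104) = -(71552744463/560104 - 94521459*I*√365/560104) = -895938*(159727/1120208 - 211*I*√365/1120208) = -71552744463/560104 + 94521459*I*√365/560104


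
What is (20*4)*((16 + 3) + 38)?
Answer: 4560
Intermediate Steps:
(20*4)*((16 + 3) + 38) = 80*(19 + 38) = 80*57 = 4560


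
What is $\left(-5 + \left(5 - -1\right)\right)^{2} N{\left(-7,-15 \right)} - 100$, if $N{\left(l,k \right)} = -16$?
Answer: $-116$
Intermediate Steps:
$\left(-5 + \left(5 - -1\right)\right)^{2} N{\left(-7,-15 \right)} - 100 = \left(-5 + \left(5 - -1\right)\right)^{2} \left(-16\right) - 100 = \left(-5 + \left(5 + 1\right)\right)^{2} \left(-16\right) - 100 = \left(-5 + 6\right)^{2} \left(-16\right) - 100 = 1^{2} \left(-16\right) - 100 = 1 \left(-16\right) - 100 = -16 - 100 = -116$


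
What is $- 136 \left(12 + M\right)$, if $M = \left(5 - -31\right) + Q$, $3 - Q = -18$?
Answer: $-9384$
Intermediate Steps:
$Q = 21$ ($Q = 3 - -18 = 3 + 18 = 21$)
$M = 57$ ($M = \left(5 - -31\right) + 21 = \left(5 + 31\right) + 21 = 36 + 21 = 57$)
$- 136 \left(12 + M\right) = - 136 \left(12 + 57\right) = \left(-136\right) 69 = -9384$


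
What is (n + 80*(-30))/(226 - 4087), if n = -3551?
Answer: 541/351 ≈ 1.5413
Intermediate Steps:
(n + 80*(-30))/(226 - 4087) = (-3551 + 80*(-30))/(226 - 4087) = (-3551 - 2400)/(-3861) = -5951*(-1/3861) = 541/351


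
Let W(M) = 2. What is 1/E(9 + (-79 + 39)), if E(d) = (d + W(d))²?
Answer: 1/841 ≈ 0.0011891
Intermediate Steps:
E(d) = (2 + d)² (E(d) = (d + 2)² = (2 + d)²)
1/E(9 + (-79 + 39)) = 1/((2 + (9 + (-79 + 39)))²) = 1/((2 + (9 - 40))²) = 1/((2 - 31)²) = 1/((-29)²) = 1/841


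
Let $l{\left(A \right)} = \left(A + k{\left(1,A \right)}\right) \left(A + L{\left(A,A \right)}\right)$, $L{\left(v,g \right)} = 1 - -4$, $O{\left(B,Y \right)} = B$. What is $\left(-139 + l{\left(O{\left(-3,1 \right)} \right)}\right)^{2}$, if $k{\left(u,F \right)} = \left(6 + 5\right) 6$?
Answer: $169$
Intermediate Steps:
$k{\left(u,F \right)} = 66$ ($k{\left(u,F \right)} = 11 \cdot 6 = 66$)
$L{\left(v,g \right)} = 5$ ($L{\left(v,g \right)} = 1 + 4 = 5$)
$l{\left(A \right)} = \left(5 + A\right) \left(66 + A\right)$ ($l{\left(A \right)} = \left(A + 66\right) \left(A + 5\right) = \left(66 + A\right) \left(5 + A\right) = \left(5 + A\right) \left(66 + A\right)$)
$\left(-139 + l{\left(O{\left(-3,1 \right)} \right)}\right)^{2} = \left(-139 + \left(330 + \left(-3\right)^{2} + 71 \left(-3\right)\right)\right)^{2} = \left(-139 + \left(330 + 9 - 213\right)\right)^{2} = \left(-139 + 126\right)^{2} = \left(-13\right)^{2} = 169$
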